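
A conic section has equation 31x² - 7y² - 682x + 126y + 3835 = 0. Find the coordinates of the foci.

(11, 9 - √114) and (11, 9 + √114)

31(x² - 22x) -7(y² - 18y) = -3835
Completing the square gives 31(x - 11)² -7(y - 9)² = -3835 + 3751 - 567 = -651.
Divide by -651: (y - 9)²/93 - (x - 11)²/21 = 1
Hyperbola, center (11, 9), transverse axis vertical; a² = 93, b² = 21.
c² = a² + b² = 93 + 21 = 114, so c = √114.
Foci lie on the vertical axis through the center: (h, k ± c).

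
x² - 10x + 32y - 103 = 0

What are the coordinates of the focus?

Only x is squared. Complete the square in x: (x - 5)² = -32(y - 4).
Vertex (5, 4); 4p = -32 so p = -8. Opens down.
Focus is p units from the vertex along the axis: (h, k + p).

(5, -4)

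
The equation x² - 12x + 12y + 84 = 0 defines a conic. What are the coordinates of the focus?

(6, -7)

Only x is squared. Complete the square in x: (x - 6)² = -12(y + 4).
Vertex (6, -4); 4p = -12 so p = -3. Opens down.
Focus is p units from the vertex along the axis: (h, k + p).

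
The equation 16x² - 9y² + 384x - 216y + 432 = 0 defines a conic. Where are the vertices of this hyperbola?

(-18, -12) and (-6, -12)

Group the x- and y-terms: 16(x² + 24x) -9(y² + 24y) = -432
Complete the square: 16(x + 12)² -9(y + 12)² = -432 + 2304 - 1296 = 576
Dividing both sides by 576: (x + 12)²/36 - (y + 12)²/64 = 1
Hyperbola, center (-12, -12), transverse axis horizontal; a² = 36, b² = 64.
a = 6. Vertices at (h ± a, k).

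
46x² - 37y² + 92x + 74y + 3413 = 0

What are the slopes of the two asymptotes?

46(x² + 2x) -37(y² - 2y) = -3413
Completing the square gives 46(x + 1)² -37(y - 1)² = -3413 + 46 - 37 = -3404.
Dividing both sides by -3404: (y - 1)²/92 - (x + 1)²/74 = 1
Hyperbola, center (-1, 1), transverse axis vertical; a² = 92, b² = 74.
For a vertical hyperbola the asymptotes have slope ±a/b.
Here that is ±2√23/√74 = ±√1702/37.

√1702/37 and -√1702/37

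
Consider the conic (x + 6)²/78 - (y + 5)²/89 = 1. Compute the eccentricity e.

e = √13026/78

Center (-6, -5). The positive term is the x-term, so the transverse axis is horizontal; a² = 78, b² = 89.
c² = a² + b² = 167, so c = √167.
e = c/a = √167/√78 = √13026/78.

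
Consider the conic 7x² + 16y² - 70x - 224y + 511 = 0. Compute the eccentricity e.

e = 3/4

Group: 7(x² - 10x) + 16(y² - 14y) = -511
7(x - 5)² + 16(y - 7)² = -511 + 175 + 784 = 448
Dividing both sides by 448: (x - 5)²/64 + (y - 7)²/28 = 1
Ellipse, center (5, 7), major axis horizontal; a² = 64, b² = 28.
c² = a² - b² = 36, so c = 6.
e = c/a = 6/8 = 3/4.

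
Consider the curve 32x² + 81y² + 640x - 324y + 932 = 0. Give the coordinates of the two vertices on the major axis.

Collect terms: 32(x² + 20x) + 81(y² - 4y) = -932
Completing the square gives 32(x + 10)² + 81(y - 2)² = -932 + 3200 + 324 = 2592.
Divide by 2592: (x + 10)²/81 + (y - 2)²/32 = 1
Ellipse, center (-10, 2), major axis horizontal; a² = 81, b² = 32.
a = 9. Vertices at (h ± a, k).

(-19, 2) and (-1, 2)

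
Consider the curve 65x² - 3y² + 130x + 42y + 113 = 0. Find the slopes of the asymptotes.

65(x² + 2x) -3(y² - 14y) = -113
Complete the square: 65(x + 1)² -3(y - 7)² = -113 + 65 - 147 = -195
Divide by -195: (y - 7)²/65 - (x + 1)²/3 = 1
Hyperbola, center (-1, 7), transverse axis vertical; a² = 65, b² = 3.
For a vertical hyperbola the asymptotes have slope ±a/b.
Here that is ±√65/√3 = ±√195/3.

√195/3 and -√195/3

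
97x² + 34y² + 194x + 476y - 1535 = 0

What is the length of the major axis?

2√97

Group: 97(x² + 2x) + 34(y² + 14y) = 1535
97(x + 1)² + 34(y + 7)² = 1535 + 97 + 1666 = 3298
Divide by 3298: (x + 1)²/34 + (y + 7)²/97 = 1
Ellipse, center (-1, -7), major axis vertical; a² = 97, b² = 34.
a² = 97 so a = √97; the major axis has length 2a = 2√97.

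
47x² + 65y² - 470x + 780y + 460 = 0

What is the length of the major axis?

Group: 47(x² - 10x) + 65(y² + 12y) = -460
Completing the square gives 47(x - 5)² + 65(y + 6)² = -460 + 1175 + 2340 = 3055.
Divide through by 3055 to get (x - 5)²/65 + (y + 6)²/47 = 1.
Ellipse, center (5, -6), major axis horizontal; a² = 65, b² = 47.
a² = 65 so a = √65; the major axis has length 2a = 2√65.

2√65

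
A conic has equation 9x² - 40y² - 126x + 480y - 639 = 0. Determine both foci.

(7, -1) and (7, 13)

Collect terms: 9(x² - 14x) -40(y² - 12y) = 639
Complete the square in x and y: 9(x - 7)² -40(y - 6)² = 639 + 441 - 1440 = -360
Divide through by -360 to get (y - 6)²/9 - (x - 7)²/40 = 1.
Hyperbola, center (7, 6), transverse axis vertical; a² = 9, b² = 40.
c² = a² + b² = 9 + 40 = 49, so c = 7.
Foci lie on the vertical axis through the center: (h, k ± c).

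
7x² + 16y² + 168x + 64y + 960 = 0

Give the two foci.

Group: 7(x² + 24x) + 16(y² + 4y) = -960
7(x + 12)² + 16(y + 2)² = -960 + 1008 + 64 = 112
Dividing both sides by 112: (x + 12)²/16 + (y + 2)²/7 = 1
Ellipse, center (-12, -2), major axis horizontal; a² = 16, b² = 7.
c² = a² - b² = 16 - 7 = 9, so c = 3.
Foci lie on the horizontal axis through the center: (h ± c, k).

(-15, -2) and (-9, -2)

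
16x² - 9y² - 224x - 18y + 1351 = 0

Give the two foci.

(7, -11) and (7, 9)

16(x² - 14x) -9(y² + 2y) = -1351
Complete the square: 16(x - 7)² -9(y + 1)² = -1351 + 784 - 9 = -576
Divide by -576: (y + 1)²/64 - (x - 7)²/36 = 1
Hyperbola, center (7, -1), transverse axis vertical; a² = 64, b² = 36.
c² = a² + b² = 64 + 36 = 100, so c = 10.
Foci lie on the vertical axis through the center: (h, k ± c).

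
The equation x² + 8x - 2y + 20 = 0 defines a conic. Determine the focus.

Only x is squared. Complete the square in x: (x + 4)² = 2(y - 2).
Vertex (-4, 2); 4p = 2 so p = 1/2. Opens up.
Focus is p units from the vertex along the axis: (h, k + p).

(-4, 5/2)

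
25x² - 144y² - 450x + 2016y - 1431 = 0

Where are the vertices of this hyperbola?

(9, 2) and (9, 12)

Group the x- and y-terms: 25(x² - 18x) -144(y² - 14y) = 1431
25(x - 9)² -144(y - 7)² = 1431 + 2025 - 7056 = -3600
Dividing both sides by -3600: (y - 7)²/25 - (x - 9)²/144 = 1
Hyperbola, center (9, 7), transverse axis vertical; a² = 25, b² = 144.
a = 5. Vertices at (h, k ± a).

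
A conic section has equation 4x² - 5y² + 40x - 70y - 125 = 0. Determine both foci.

Collect terms: 4(x² + 10x) -5(y² + 14y) = 125
Completing the square gives 4(x + 5)² -5(y + 7)² = 125 + 100 - 245 = -20.
Divide by -20: (y + 7)²/4 - (x + 5)²/5 = 1
Hyperbola, center (-5, -7), transverse axis vertical; a² = 4, b² = 5.
c² = a² + b² = 4 + 5 = 9, so c = 3.
Foci lie on the vertical axis through the center: (h, k ± c).

(-5, -10) and (-5, -4)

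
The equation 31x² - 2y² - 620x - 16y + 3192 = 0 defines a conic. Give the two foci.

(10, -4 - √66) and (10, -4 + √66)

Collect terms: 31(x² - 20x) -2(y² + 8y) = -3192
Complete the square in x and y: 31(x - 10)² -2(y + 4)² = -3192 + 3100 - 32 = -124
Dividing both sides by -124: (y + 4)²/62 - (x - 10)²/4 = 1
Hyperbola, center (10, -4), transverse axis vertical; a² = 62, b² = 4.
c² = a² + b² = 62 + 4 = 66, so c = √66.
Foci lie on the vertical axis through the center: (h, k ± c).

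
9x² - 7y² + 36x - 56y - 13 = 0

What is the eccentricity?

e = 4/3

Rearranging, 9(x² + 4x) -7(y² + 8y) = 13.
Completing the square gives 9(x + 2)² -7(y + 4)² = 13 + 36 - 112 = -63.
Dividing both sides by -63: (y + 4)²/9 - (x + 2)²/7 = 1
Hyperbola, center (-2, -4), transverse axis vertical; a² = 9, b² = 7.
c² = a² + b² = 16, so c = 4.
e = c/a = 4/3.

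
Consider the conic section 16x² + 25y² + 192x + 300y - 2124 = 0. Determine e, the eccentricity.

e = 3/5

Collect terms: 16(x² + 12x) + 25(y² + 12y) = 2124
Complete the square: 16(x + 6)² + 25(y + 6)² = 2124 + 576 + 900 = 3600
Divide through by 3600 to get (x + 6)²/225 + (y + 6)²/144 = 1.
Ellipse, center (-6, -6), major axis horizontal; a² = 225, b² = 144.
c² = a² - b² = 81, so c = 9.
e = c/a = 9/15 = 3/5.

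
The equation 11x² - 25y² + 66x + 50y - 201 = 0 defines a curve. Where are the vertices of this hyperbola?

(-8, 1) and (2, 1)

Group: 11(x² + 6x) -25(y² - 2y) = 201
Complete the square: 11(x + 3)² -25(y - 1)² = 201 + 99 - 25 = 275
Divide through by 275 to get (x + 3)²/25 - (y - 1)²/11 = 1.
Hyperbola, center (-3, 1), transverse axis horizontal; a² = 25, b² = 11.
a = 5. Vertices at (h ± a, k).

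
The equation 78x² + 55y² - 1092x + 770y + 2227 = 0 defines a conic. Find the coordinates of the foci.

Rearranging, 78(x² - 14x) + 55(y² + 14y) = -2227.
Complete the square: 78(x - 7)² + 55(y + 7)² = -2227 + 3822 + 2695 = 4290
Divide by 4290: (x - 7)²/55 + (y + 7)²/78 = 1
Ellipse, center (7, -7), major axis vertical; a² = 78, b² = 55.
c² = a² - b² = 78 - 55 = 23, so c = √23.
Foci lie on the vertical axis through the center: (h, k ± c).

(7, -7 - √23) and (7, -7 + √23)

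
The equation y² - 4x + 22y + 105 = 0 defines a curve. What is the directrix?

x = -5

Only y is squared. Complete the square in y: (y + 11)² = 4(x + 4).
Vertex (-4, -11); 4p = 4 so p = 1. Opens right.
Directrix is the vertical line x = h − p = -4 − (1) = -5.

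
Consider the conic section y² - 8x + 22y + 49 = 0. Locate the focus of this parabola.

(-7, -11)

Only y is squared. Complete the square in y: (y + 11)² = 8(x + 9).
Vertex (-9, -11); 4p = 8 so p = 2. Opens right.
Focus is p units from the vertex along the axis: (h + p, k).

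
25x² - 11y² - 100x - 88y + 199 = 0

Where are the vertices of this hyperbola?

(2, -9) and (2, 1)

Collect terms: 25(x² - 4x) -11(y² + 8y) = -199
Complete the square: 25(x - 2)² -11(y + 4)² = -199 + 100 - 176 = -275
Divide by -275: (y + 4)²/25 - (x - 2)²/11 = 1
Hyperbola, center (2, -4), transverse axis vertical; a² = 25, b² = 11.
a = 5. Vertices at (h, k ± a).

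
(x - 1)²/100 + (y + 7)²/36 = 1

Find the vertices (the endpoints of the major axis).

Center (1, -7). The larger denominator 100 sits under the x-term, so the major axis is horizontal; a² = 100, b² = 36.
a = 10. Vertices at (h ± a, k).

(-9, -7) and (11, -7)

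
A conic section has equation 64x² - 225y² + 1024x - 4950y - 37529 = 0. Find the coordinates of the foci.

(-25, -11) and (9, -11)

Rearranging, 64(x² + 16x) -225(y² + 22y) = 37529.
64(x + 8)² -225(y + 11)² = 37529 + 4096 - 27225 = 14400
Divide by 14400: (x + 8)²/225 - (y + 11)²/64 = 1
Hyperbola, center (-8, -11), transverse axis horizontal; a² = 225, b² = 64.
c² = a² + b² = 225 + 64 = 289, so c = 17.
Foci lie on the horizontal axis through the center: (h ± c, k).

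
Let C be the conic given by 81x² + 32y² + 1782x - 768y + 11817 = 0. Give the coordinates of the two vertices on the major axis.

Group the x- and y-terms: 81(x² + 22x) + 32(y² - 24y) = -11817
Completing the square gives 81(x + 11)² + 32(y - 12)² = -11817 + 9801 + 4608 = 2592.
Dividing both sides by 2592: (x + 11)²/32 + (y - 12)²/81 = 1
Ellipse, center (-11, 12), major axis vertical; a² = 81, b² = 32.
a = 9. Vertices at (h, k ± a).

(-11, 3) and (-11, 21)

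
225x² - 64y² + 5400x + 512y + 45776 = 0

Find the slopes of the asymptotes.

15/8 and -15/8

Group: 225(x² + 24x) -64(y² - 8y) = -45776
Complete the square in x and y: 225(x + 12)² -64(y - 4)² = -45776 + 32400 - 1024 = -14400
Divide through by -14400 to get (y - 4)²/225 - (x + 12)²/64 = 1.
Hyperbola, center (-12, 4), transverse axis vertical; a² = 225, b² = 64.
For a vertical hyperbola the asymptotes have slope ±a/b.
Here that is ±15/8.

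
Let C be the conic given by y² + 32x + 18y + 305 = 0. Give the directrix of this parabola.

x = 1

Only y is squared. Complete the square in y: (y + 9)² = -32(x + 7).
Vertex (-7, -9); 4p = -32 so p = -8. Opens left.
Directrix is the vertical line x = h − p = -7 − (-8) = 1.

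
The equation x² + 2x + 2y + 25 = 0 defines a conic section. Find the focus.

(-1, -25/2)

Only x is squared. Complete the square in x: (x + 1)² = -2(y + 12).
Vertex (-1, -12); 4p = -2 so p = -1/2. Opens down.
Focus is p units from the vertex along the axis: (h, k + p).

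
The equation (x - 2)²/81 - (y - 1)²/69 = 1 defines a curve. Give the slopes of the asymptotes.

Center (2, 1). The positive term is the x-term, so the transverse axis is horizontal; a² = 81, b² = 69.
For a horizontal hyperbola the asymptotes have slope ±b/a.
Here that is ±√69/9.

√69/9 and -√69/9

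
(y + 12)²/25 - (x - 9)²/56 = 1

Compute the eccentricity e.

e = 9/5

Center (9, -12). The positive term is the y-term, so the transverse axis is vertical; a² = 25, b² = 56.
c² = a² + b² = 81, so c = 9.
e = c/a = 9/5.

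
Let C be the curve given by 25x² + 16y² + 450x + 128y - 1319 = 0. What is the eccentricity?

e = 3/5

25(x² + 18x) + 16(y² + 8y) = 1319
25(x + 9)² + 16(y + 4)² = 1319 + 2025 + 256 = 3600
Divide by 3600: (x + 9)²/144 + (y + 4)²/225 = 1
Ellipse, center (-9, -4), major axis vertical; a² = 225, b² = 144.
c² = a² - b² = 81, so c = 9.
e = c/a = 9/15 = 3/5.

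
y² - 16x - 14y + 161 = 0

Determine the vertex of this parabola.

Only y is squared. Complete the square in y: (y - 7)² = 16(x - 7).
Vertex (7, 7); 4p = 16 so p = 4. Opens right.

(7, 7)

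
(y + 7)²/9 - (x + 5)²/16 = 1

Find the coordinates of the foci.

(-5, -12) and (-5, -2)

Center (-5, -7). The positive term is the y-term, so the transverse axis is vertical; a² = 9, b² = 16.
c² = a² + b² = 9 + 16 = 25, so c = 5.
Foci lie on the vertical axis through the center: (h, k ± c).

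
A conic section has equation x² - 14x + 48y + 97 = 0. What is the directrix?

y = 11

Only x is squared. Complete the square in x: (x - 7)² = -48(y + 1).
Vertex (7, -1); 4p = -48 so p = -12. Opens down.
Directrix is the horizontal line y = k − p = -1 − (-12) = 11.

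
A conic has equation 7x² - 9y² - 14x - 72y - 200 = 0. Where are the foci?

Rearranging, 7(x² - 2x) -9(y² + 8y) = 200.
Completing the square gives 7(x - 1)² -9(y + 4)² = 200 + 7 - 144 = 63.
Dividing both sides by 63: (x - 1)²/9 - (y + 4)²/7 = 1
Hyperbola, center (1, -4), transverse axis horizontal; a² = 9, b² = 7.
c² = a² + b² = 9 + 7 = 16, so c = 4.
Foci lie on the horizontal axis through the center: (h ± c, k).

(-3, -4) and (5, -4)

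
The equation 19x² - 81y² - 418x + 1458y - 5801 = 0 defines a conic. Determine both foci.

(1, 9) and (21, 9)

Rearranging, 19(x² - 22x) -81(y² - 18y) = 5801.
Completing the square gives 19(x - 11)² -81(y - 9)² = 5801 + 2299 - 6561 = 1539.
Divide by 1539: (x - 11)²/81 - (y - 9)²/19 = 1
Hyperbola, center (11, 9), transverse axis horizontal; a² = 81, b² = 19.
c² = a² + b² = 81 + 19 = 100, so c = 10.
Foci lie on the horizontal axis through the center: (h ± c, k).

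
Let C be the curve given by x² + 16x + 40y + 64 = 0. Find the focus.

(-8, -10)

Only x is squared. Complete the square in x: (x + 8)² = -40y.
Vertex (-8, 0); 4p = -40 so p = -10. Opens down.
Focus is p units from the vertex along the axis: (h, k + p).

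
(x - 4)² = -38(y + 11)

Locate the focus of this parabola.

Vertex (4, -11); 4p = -38 so p = -19/2. Opens down.
Focus is p units from the vertex along the axis: (h, k + p).

(4, -41/2)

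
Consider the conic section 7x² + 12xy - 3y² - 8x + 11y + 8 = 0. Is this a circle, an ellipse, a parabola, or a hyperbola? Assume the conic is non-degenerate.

A = 7, B = 12, C = -3.
Discriminant B² − 4AC = 12² − 4·7·(-3) = 228.
B² − 4AC > 0 ⇒ hyperbola.

hyperbola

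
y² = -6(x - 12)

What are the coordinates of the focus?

(21/2, 0)

Vertex (12, 0); 4p = -6 so p = -3/2. Opens left.
Focus is p units from the vertex along the axis: (h + p, k).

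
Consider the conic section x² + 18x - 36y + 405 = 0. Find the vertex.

(-9, 9)

Only x is squared. Complete the square in x: (x + 9)² = 36(y - 9).
Vertex (-9, 9); 4p = 36 so p = 9. Opens up.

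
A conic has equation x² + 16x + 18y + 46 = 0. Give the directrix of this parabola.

Only x is squared. Complete the square in x: (x + 8)² = -18(y - 1).
Vertex (-8, 1); 4p = -18 so p = -9/2. Opens down.
Directrix is the horizontal line y = k − p = 1 − (-9/2) = 11/2.

y = 11/2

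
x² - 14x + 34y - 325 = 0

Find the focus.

(7, 5/2)

Only x is squared. Complete the square in x: (x - 7)² = -34(y - 11).
Vertex (7, 11); 4p = -34 so p = -17/2. Opens down.
Focus is p units from the vertex along the axis: (h, k + p).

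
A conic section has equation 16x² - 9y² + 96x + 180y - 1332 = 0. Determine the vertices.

(-9, 10) and (3, 10)

Collect terms: 16(x² + 6x) -9(y² - 20y) = 1332
Completing the square gives 16(x + 3)² -9(y - 10)² = 1332 + 144 - 900 = 576.
Divide by 576: (x + 3)²/36 - (y - 10)²/64 = 1
Hyperbola, center (-3, 10), transverse axis horizontal; a² = 36, b² = 64.
a = 6. Vertices at (h ± a, k).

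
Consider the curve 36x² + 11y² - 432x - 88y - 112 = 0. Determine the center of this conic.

(6, 4)

Group the x- and y-terms: 36(x² - 12x) + 11(y² - 8y) = 112
Complete the square in x and y: 36(x - 6)² + 11(y - 4)² = 112 + 1296 + 176 = 1584
Divide through by 1584 to get (x - 6)²/44 + (y - 4)²/144 = 1.
Ellipse with center (6, 4).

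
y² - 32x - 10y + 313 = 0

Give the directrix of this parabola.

x = 1

Only y is squared. Complete the square in y: (y - 5)² = 32(x - 9).
Vertex (9, 5); 4p = 32 so p = 8. Opens right.
Directrix is the vertical line x = h − p = 9 − (8) = 1.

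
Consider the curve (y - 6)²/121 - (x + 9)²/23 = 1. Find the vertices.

(-9, -5) and (-9, 17)

Center (-9, 6). The positive term is the y-term, so the transverse axis is vertical; a² = 121, b² = 23.
a = 11. Vertices at (h, k ± a).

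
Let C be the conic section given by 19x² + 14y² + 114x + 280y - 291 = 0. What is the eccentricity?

e = √95/19

Collect terms: 19(x² + 6x) + 14(y² + 20y) = 291
Complete the square: 19(x + 3)² + 14(y + 10)² = 291 + 171 + 1400 = 1862
Dividing both sides by 1862: (x + 3)²/98 + (y + 10)²/133 = 1
Ellipse, center (-3, -10), major axis vertical; a² = 133, b² = 98.
c² = a² - b² = 35, so c = √35.
e = c/a = √35/√133 = √95/19.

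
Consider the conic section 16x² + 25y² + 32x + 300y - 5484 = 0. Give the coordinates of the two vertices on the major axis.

Group: 16(x² + 2x) + 25(y² + 12y) = 5484
Complete the square: 16(x + 1)² + 25(y + 6)² = 5484 + 16 + 900 = 6400
Divide by 6400: (x + 1)²/400 + (y + 6)²/256 = 1
Ellipse, center (-1, -6), major axis horizontal; a² = 400, b² = 256.
a = 20. Vertices at (h ± a, k).

(-21, -6) and (19, -6)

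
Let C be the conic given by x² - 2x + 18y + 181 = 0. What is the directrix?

y = -11/2

Only x is squared. Complete the square in x: (x - 1)² = -18(y + 10).
Vertex (1, -10); 4p = -18 so p = -9/2. Opens down.
Directrix is the horizontal line y = k − p = -10 − (-9/2) = -11/2.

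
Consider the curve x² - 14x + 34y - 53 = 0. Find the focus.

Only x is squared. Complete the square in x: (x - 7)² = -34(y - 3).
Vertex (7, 3); 4p = -34 so p = -17/2. Opens down.
Focus is p units from the vertex along the axis: (h, k + p).

(7, -11/2)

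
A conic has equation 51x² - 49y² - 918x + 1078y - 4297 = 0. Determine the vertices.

Collect terms: 51(x² - 18x) -49(y² - 22y) = 4297
51(x - 9)² -49(y - 11)² = 4297 + 4131 - 5929 = 2499
Divide by 2499: (x - 9)²/49 - (y - 11)²/51 = 1
Hyperbola, center (9, 11), transverse axis horizontal; a² = 49, b² = 51.
a = 7. Vertices at (h ± a, k).

(2, 11) and (16, 11)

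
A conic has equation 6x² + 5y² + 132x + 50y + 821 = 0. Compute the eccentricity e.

e = √6/6

Group the x- and y-terms: 6(x² + 22x) + 5(y² + 10y) = -821
Complete the square: 6(x + 11)² + 5(y + 5)² = -821 + 726 + 125 = 30
Dividing both sides by 30: (x + 11)²/5 + (y + 5)²/6 = 1
Ellipse, center (-11, -5), major axis vertical; a² = 6, b² = 5.
c² = a² - b² = 1, so c = 1.
e = c/a = 1/√6 = √6/6.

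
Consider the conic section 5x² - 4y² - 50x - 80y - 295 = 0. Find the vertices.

5(x² - 10x) -4(y² + 20y) = 295
Completing the square gives 5(x - 5)² -4(y + 10)² = 295 + 125 - 400 = 20.
Divide through by 20 to get (x - 5)²/4 - (y + 10)²/5 = 1.
Hyperbola, center (5, -10), transverse axis horizontal; a² = 4, b² = 5.
a = 2. Vertices at (h ± a, k).

(3, -10) and (7, -10)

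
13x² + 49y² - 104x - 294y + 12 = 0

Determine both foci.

Collect terms: 13(x² - 8x) + 49(y² - 6y) = -12
Complete the square: 13(x - 4)² + 49(y - 3)² = -12 + 208 + 441 = 637
Dividing both sides by 637: (x - 4)²/49 + (y - 3)²/13 = 1
Ellipse, center (4, 3), major axis horizontal; a² = 49, b² = 13.
c² = a² - b² = 49 - 13 = 36, so c = 6.
Foci lie on the horizontal axis through the center: (h ± c, k).

(-2, 3) and (10, 3)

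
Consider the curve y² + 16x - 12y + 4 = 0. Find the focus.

Only y is squared. Complete the square in y: (y - 6)² = -16(x - 2).
Vertex (2, 6); 4p = -16 so p = -4. Opens left.
Focus is p units from the vertex along the axis: (h + p, k).

(-2, 6)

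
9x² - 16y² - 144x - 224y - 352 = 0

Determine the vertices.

Group: 9(x² - 16x) -16(y² + 14y) = 352
Complete the square: 9(x - 8)² -16(y + 7)² = 352 + 576 - 784 = 144
Divide through by 144 to get (x - 8)²/16 - (y + 7)²/9 = 1.
Hyperbola, center (8, -7), transverse axis horizontal; a² = 16, b² = 9.
a = 4. Vertices at (h ± a, k).

(4, -7) and (12, -7)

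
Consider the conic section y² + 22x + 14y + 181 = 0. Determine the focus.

Only y is squared. Complete the square in y: (y + 7)² = -22(x + 6).
Vertex (-6, -7); 4p = -22 so p = -11/2. Opens left.
Focus is p units from the vertex along the axis: (h + p, k).

(-23/2, -7)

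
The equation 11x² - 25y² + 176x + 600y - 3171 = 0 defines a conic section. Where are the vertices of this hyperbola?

Collect terms: 11(x² + 16x) -25(y² - 24y) = 3171
Completing the square gives 11(x + 8)² -25(y - 12)² = 3171 + 704 - 3600 = 275.
Divide through by 275 to get (x + 8)²/25 - (y - 12)²/11 = 1.
Hyperbola, center (-8, 12), transverse axis horizontal; a² = 25, b² = 11.
a = 5. Vertices at (h ± a, k).

(-13, 12) and (-3, 12)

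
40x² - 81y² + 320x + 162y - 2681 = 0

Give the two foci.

40(x² + 8x) -81(y² - 2y) = 2681
Completing the square gives 40(x + 4)² -81(y - 1)² = 2681 + 640 - 81 = 3240.
Dividing both sides by 3240: (x + 4)²/81 - (y - 1)²/40 = 1
Hyperbola, center (-4, 1), transverse axis horizontal; a² = 81, b² = 40.
c² = a² + b² = 81 + 40 = 121, so c = 11.
Foci lie on the horizontal axis through the center: (h ± c, k).

(-15, 1) and (7, 1)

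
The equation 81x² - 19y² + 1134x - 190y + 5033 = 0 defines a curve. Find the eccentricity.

Group the x- and y-terms: 81(x² + 14x) -19(y² + 10y) = -5033
Completing the square gives 81(x + 7)² -19(y + 5)² = -5033 + 3969 - 475 = -1539.
Divide by -1539: (y + 5)²/81 - (x + 7)²/19 = 1
Hyperbola, center (-7, -5), transverse axis vertical; a² = 81, b² = 19.
c² = a² + b² = 100, so c = 10.
e = c/a = 10/9.

e = 10/9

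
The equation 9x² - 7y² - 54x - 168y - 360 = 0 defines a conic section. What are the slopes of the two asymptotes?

3√7/7 and -3√7/7

Group: 9(x² - 6x) -7(y² + 24y) = 360
9(x - 3)² -7(y + 12)² = 360 + 81 - 1008 = -567
Divide by -567: (y + 12)²/81 - (x - 3)²/63 = 1
Hyperbola, center (3, -12), transverse axis vertical; a² = 81, b² = 63.
For a vertical hyperbola the asymptotes have slope ±a/b.
Here that is ±9/3√7 = ±3√7/7.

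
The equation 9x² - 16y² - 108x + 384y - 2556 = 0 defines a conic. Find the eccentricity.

Rearranging, 9(x² - 12x) -16(y² - 24y) = 2556.
Completing the square gives 9(x - 6)² -16(y - 12)² = 2556 + 324 - 2304 = 576.
Divide through by 576 to get (x - 6)²/64 - (y - 12)²/36 = 1.
Hyperbola, center (6, 12), transverse axis horizontal; a² = 64, b² = 36.
c² = a² + b² = 100, so c = 10.
e = c/a = 10/8 = 5/4.

e = 5/4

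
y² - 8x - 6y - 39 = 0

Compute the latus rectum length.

8

Only y is squared. Complete the square in y: (y - 3)² = 8(x + 6).
Vertex (-6, 3); 4p = 8 so p = 2. Opens right.
Latus rectum length = |4p| = 8.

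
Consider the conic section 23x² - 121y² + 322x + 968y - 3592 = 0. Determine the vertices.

(-18, 4) and (4, 4)

Collect terms: 23(x² + 14x) -121(y² - 8y) = 3592
Complete the square: 23(x + 7)² -121(y - 4)² = 3592 + 1127 - 1936 = 2783
Dividing both sides by 2783: (x + 7)²/121 - (y - 4)²/23 = 1
Hyperbola, center (-7, 4), transverse axis horizontal; a² = 121, b² = 23.
a = 11. Vertices at (h ± a, k).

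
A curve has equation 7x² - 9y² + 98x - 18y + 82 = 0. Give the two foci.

(-15, -1) and (1, -1)

Group: 7(x² + 14x) -9(y² + 2y) = -82
Completing the square gives 7(x + 7)² -9(y + 1)² = -82 + 343 - 9 = 252.
Divide by 252: (x + 7)²/36 - (y + 1)²/28 = 1
Hyperbola, center (-7, -1), transverse axis horizontal; a² = 36, b² = 28.
c² = a² + b² = 36 + 28 = 64, so c = 8.
Foci lie on the horizontal axis through the center: (h ± c, k).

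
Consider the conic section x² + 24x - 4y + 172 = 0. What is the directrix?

Only x is squared. Complete the square in x: (x + 12)² = 4(y - 7).
Vertex (-12, 7); 4p = 4 so p = 1. Opens up.
Directrix is the horizontal line y = k − p = 7 − (1) = 6.

y = 6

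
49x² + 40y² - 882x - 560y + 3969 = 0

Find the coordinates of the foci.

(9, 4) and (9, 10)

Rearranging, 49(x² - 18x) + 40(y² - 14y) = -3969.
Complete the square in x and y: 49(x - 9)² + 40(y - 7)² = -3969 + 3969 + 1960 = 1960
Dividing both sides by 1960: (x - 9)²/40 + (y - 7)²/49 = 1
Ellipse, center (9, 7), major axis vertical; a² = 49, b² = 40.
c² = a² - b² = 49 - 40 = 9, so c = 3.
Foci lie on the vertical axis through the center: (h, k ± c).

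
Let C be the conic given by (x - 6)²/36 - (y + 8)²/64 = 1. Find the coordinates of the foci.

(-4, -8) and (16, -8)

Center (6, -8). The positive term is the x-term, so the transverse axis is horizontal; a² = 36, b² = 64.
c² = a² + b² = 36 + 64 = 100, so c = 10.
Foci lie on the horizontal axis through the center: (h ± c, k).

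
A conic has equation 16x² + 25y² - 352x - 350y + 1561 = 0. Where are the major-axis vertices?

(1, 7) and (21, 7)

16(x² - 22x) + 25(y² - 14y) = -1561
Completing the square gives 16(x - 11)² + 25(y - 7)² = -1561 + 1936 + 1225 = 1600.
Divide through by 1600 to get (x - 11)²/100 + (y - 7)²/64 = 1.
Ellipse, center (11, 7), major axis horizontal; a² = 100, b² = 64.
a = 10. Vertices at (h ± a, k).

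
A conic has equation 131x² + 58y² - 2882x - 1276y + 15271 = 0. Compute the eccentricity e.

Group the x- and y-terms: 131(x² - 22x) + 58(y² - 22y) = -15271
Completing the square gives 131(x - 11)² + 58(y - 11)² = -15271 + 15851 + 7018 = 7598.
Divide through by 7598 to get (x - 11)²/58 + (y - 11)²/131 = 1.
Ellipse, center (11, 11), major axis vertical; a² = 131, b² = 58.
c² = a² - b² = 73, so c = √73.
e = c/a = √73/√131 = √9563/131.

e = √9563/131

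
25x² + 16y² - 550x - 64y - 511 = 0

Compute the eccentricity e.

e = 3/5

Rearranging, 25(x² - 22x) + 16(y² - 4y) = 511.
Complete the square: 25(x - 11)² + 16(y - 2)² = 511 + 3025 + 64 = 3600
Divide by 3600: (x - 11)²/144 + (y - 2)²/225 = 1
Ellipse, center (11, 2), major axis vertical; a² = 225, b² = 144.
c² = a² - b² = 81, so c = 9.
e = c/a = 9/15 = 3/5.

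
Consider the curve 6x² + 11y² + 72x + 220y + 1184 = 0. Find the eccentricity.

e = √55/11

Group: 6(x² + 12x) + 11(y² + 20y) = -1184
6(x + 6)² + 11(y + 10)² = -1184 + 216 + 1100 = 132
Divide by 132: (x + 6)²/22 + (y + 10)²/12 = 1
Ellipse, center (-6, -10), major axis horizontal; a² = 22, b² = 12.
c² = a² - b² = 10, so c = √10.
e = c/a = √10/√22 = √55/11.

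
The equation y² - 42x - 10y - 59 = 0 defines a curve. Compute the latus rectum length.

Only y is squared. Complete the square in y: (y - 5)² = 42(x + 2).
Vertex (-2, 5); 4p = 42 so p = 21/2. Opens right.
Latus rectum length = |4p| = 42.

42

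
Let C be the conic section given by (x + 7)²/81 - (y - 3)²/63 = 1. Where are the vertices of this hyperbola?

(-16, 3) and (2, 3)

Center (-7, 3). The positive term is the x-term, so the transverse axis is horizontal; a² = 81, b² = 63.
a = 9. Vertices at (h ± a, k).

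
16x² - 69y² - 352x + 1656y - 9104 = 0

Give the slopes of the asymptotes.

Rearranging, 16(x² - 22x) -69(y² - 24y) = 9104.
Complete the square: 16(x - 11)² -69(y - 12)² = 9104 + 1936 - 9936 = 1104
Divide by 1104: (x - 11)²/69 - (y - 12)²/16 = 1
Hyperbola, center (11, 12), transverse axis horizontal; a² = 69, b² = 16.
For a horizontal hyperbola the asymptotes have slope ±b/a.
Here that is ±4/√69 = ±4√69/69.

4√69/69 and -4√69/69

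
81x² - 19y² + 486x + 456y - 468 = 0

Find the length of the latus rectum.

38/9

Collect terms: 81(x² + 6x) -19(y² - 24y) = 468
81(x + 3)² -19(y - 12)² = 468 + 729 - 2736 = -1539
Divide by -1539: (y - 12)²/81 - (x + 3)²/19 = 1
Hyperbola, center (-3, 12), transverse axis vertical; a² = 81, b² = 19.
Latus rectum length = 2b²/a = 2·19/9 = 38/9.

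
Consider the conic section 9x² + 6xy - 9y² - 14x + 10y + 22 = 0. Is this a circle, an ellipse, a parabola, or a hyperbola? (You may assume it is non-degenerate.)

A = 9, B = 6, C = -9.
Discriminant B² − 4AC = 6² − 4·9·(-9) = 360.
B² − 4AC > 0 ⇒ hyperbola.

hyperbola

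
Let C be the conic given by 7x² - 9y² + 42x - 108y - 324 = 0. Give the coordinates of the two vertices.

(-6, -6) and (0, -6)

Group: 7(x² + 6x) -9(y² + 12y) = 324
7(x + 3)² -9(y + 6)² = 324 + 63 - 324 = 63
Divide through by 63 to get (x + 3)²/9 - (y + 6)²/7 = 1.
Hyperbola, center (-3, -6), transverse axis horizontal; a² = 9, b² = 7.
a = 3. Vertices at (h ± a, k).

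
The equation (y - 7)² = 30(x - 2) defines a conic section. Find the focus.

(19/2, 7)

Vertex (2, 7); 4p = 30 so p = 15/2. Opens right.
Focus is p units from the vertex along the axis: (h + p, k).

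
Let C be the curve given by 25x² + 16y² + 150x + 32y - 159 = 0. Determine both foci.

Group: 25(x² + 6x) + 16(y² + 2y) = 159
Completing the square gives 25(x + 3)² + 16(y + 1)² = 159 + 225 + 16 = 400.
Divide by 400: (x + 3)²/16 + (y + 1)²/25 = 1
Ellipse, center (-3, -1), major axis vertical; a² = 25, b² = 16.
c² = a² - b² = 25 - 16 = 9, so c = 3.
Foci lie on the vertical axis through the center: (h, k ± c).

(-3, -4) and (-3, 2)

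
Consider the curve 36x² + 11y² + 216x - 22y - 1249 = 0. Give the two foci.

36(x² + 6x) + 11(y² - 2y) = 1249
Complete the square: 36(x + 3)² + 11(y - 1)² = 1249 + 324 + 11 = 1584
Dividing both sides by 1584: (x + 3)²/44 + (y - 1)²/144 = 1
Ellipse, center (-3, 1), major axis vertical; a² = 144, b² = 44.
c² = a² - b² = 144 - 44 = 100, so c = 10.
Foci lie on the vertical axis through the center: (h, k ± c).

(-3, -9) and (-3, 11)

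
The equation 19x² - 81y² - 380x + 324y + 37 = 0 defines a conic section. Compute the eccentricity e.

e = 10/9

Rearranging, 19(x² - 20x) -81(y² - 4y) = -37.
Completing the square gives 19(x - 10)² -81(y - 2)² = -37 + 1900 - 324 = 1539.
Divide by 1539: (x - 10)²/81 - (y - 2)²/19 = 1
Hyperbola, center (10, 2), transverse axis horizontal; a² = 81, b² = 19.
c² = a² + b² = 100, so c = 10.
e = c/a = 10/9.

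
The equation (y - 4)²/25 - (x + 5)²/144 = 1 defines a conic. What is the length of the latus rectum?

Center (-5, 4). The positive term is the y-term, so the transverse axis is vertical; a² = 25, b² = 144.
Latus rectum length = 2b²/a = 2·144/5 = 288/5.

288/5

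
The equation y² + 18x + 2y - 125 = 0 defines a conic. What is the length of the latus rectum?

18

Only y is squared. Complete the square in y: (y + 1)² = -18(x - 7).
Vertex (7, -1); 4p = -18 so p = -9/2. Opens left.
Latus rectum length = |4p| = 18.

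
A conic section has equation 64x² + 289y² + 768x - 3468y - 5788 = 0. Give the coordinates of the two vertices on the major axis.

Group: 64(x² + 12x) + 289(y² - 12y) = 5788
Completing the square gives 64(x + 6)² + 289(y - 6)² = 5788 + 2304 + 10404 = 18496.
Divide through by 18496 to get (x + 6)²/289 + (y - 6)²/64 = 1.
Ellipse, center (-6, 6), major axis horizontal; a² = 289, b² = 64.
a = 17. Vertices at (h ± a, k).

(-23, 6) and (11, 6)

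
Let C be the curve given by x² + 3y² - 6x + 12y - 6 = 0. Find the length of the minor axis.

Rearranging, (x² - 6x) + 3(y² + 4y) = 6.
Complete the square in x and y: (x - 3)² + 3(y + 2)² = 6 + 9 + 12 = 27
Dividing both sides by 27: (x - 3)²/27 + (y + 2)²/9 = 1
Ellipse, center (3, -2), major axis horizontal; a² = 27, b² = 9.
b² = 9 so b = 3; the minor axis has length 2b = 6.

6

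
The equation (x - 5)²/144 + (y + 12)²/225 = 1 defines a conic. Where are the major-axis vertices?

Center (5, -12). The larger denominator 225 sits under the y-term, so the major axis is vertical; a² = 225, b² = 144.
a = 15. Vertices at (h, k ± a).

(5, -27) and (5, 3)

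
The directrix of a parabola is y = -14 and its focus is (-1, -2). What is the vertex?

The vertex is the midpoint between the focus and the directrix along the axis of symmetry.
Axis is vertical (directrix is horizontal). Vertex y-coordinate = (-2 + (-14))/2 = -8; x-coordinate = -1.

(-1, -8)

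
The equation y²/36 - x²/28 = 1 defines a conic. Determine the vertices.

Center (0, 0). The positive term is the y-term, so the transverse axis is vertical; a² = 36, b² = 28.
a = 6. Vertices at (h, k ± a).

(0, -6) and (0, 6)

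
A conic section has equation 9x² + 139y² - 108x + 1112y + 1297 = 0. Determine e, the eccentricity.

Rearranging, 9(x² - 12x) + 139(y² + 8y) = -1297.
Complete the square: 9(x - 6)² + 139(y + 4)² = -1297 + 324 + 2224 = 1251
Dividing both sides by 1251: (x - 6)²/139 + (y + 4)²/9 = 1
Ellipse, center (6, -4), major axis horizontal; a² = 139, b² = 9.
c² = a² - b² = 130, so c = √130.
e = c/a = √130/√139 = √18070/139.

e = √18070/139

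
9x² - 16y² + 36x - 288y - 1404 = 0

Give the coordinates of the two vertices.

(-6, -9) and (2, -9)

Group: 9(x² + 4x) -16(y² + 18y) = 1404
Complete the square: 9(x + 2)² -16(y + 9)² = 1404 + 36 - 1296 = 144
Divide through by 144 to get (x + 2)²/16 - (y + 9)²/9 = 1.
Hyperbola, center (-2, -9), transverse axis horizontal; a² = 16, b² = 9.
a = 4. Vertices at (h ± a, k).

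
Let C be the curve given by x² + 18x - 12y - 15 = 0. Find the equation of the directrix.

y = -11

Only x is squared. Complete the square in x: (x + 9)² = 12(y + 8).
Vertex (-9, -8); 4p = 12 so p = 3. Opens up.
Directrix is the horizontal line y = k − p = -8 − (3) = -11.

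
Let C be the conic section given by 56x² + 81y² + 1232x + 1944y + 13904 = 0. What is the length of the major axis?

56(x² + 22x) + 81(y² + 24y) = -13904
56(x + 11)² + 81(y + 12)² = -13904 + 6776 + 11664 = 4536
Dividing both sides by 4536: (x + 11)²/81 + (y + 12)²/56 = 1
Ellipse, center (-11, -12), major axis horizontal; a² = 81, b² = 56.
a² = 81 so a = 9; the major axis has length 2a = 18.

18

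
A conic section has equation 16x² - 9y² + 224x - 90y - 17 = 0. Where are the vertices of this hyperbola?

(-13, -5) and (-1, -5)

Rearranging, 16(x² + 14x) -9(y² + 10y) = 17.
Complete the square in x and y: 16(x + 7)² -9(y + 5)² = 17 + 784 - 225 = 576
Divide through by 576 to get (x + 7)²/36 - (y + 5)²/64 = 1.
Hyperbola, center (-7, -5), transverse axis horizontal; a² = 36, b² = 64.
a = 6. Vertices at (h ± a, k).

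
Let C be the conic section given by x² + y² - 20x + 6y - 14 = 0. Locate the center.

Collect terms: (x² - 20x) + (y² + 6y) = 14
Complete the square: (x - 10)² + (y + 3)² = 14 + 100 + 9 = 123
So (x - 10)² + (y + 3)² = 123.
Circle centered at (10, -3) with r² = 123.

(10, -3)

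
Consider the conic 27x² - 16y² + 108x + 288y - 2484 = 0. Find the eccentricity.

Group: 27(x² + 4x) -16(y² - 18y) = 2484
27(x + 2)² -16(y - 9)² = 2484 + 108 - 1296 = 1296
Dividing both sides by 1296: (x + 2)²/48 - (y - 9)²/81 = 1
Hyperbola, center (-2, 9), transverse axis horizontal; a² = 48, b² = 81.
c² = a² + b² = 129, so c = √129.
e = c/a = √129/4√3 = √43/4.

e = √43/4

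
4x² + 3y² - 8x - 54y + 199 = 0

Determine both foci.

(1, 7) and (1, 11)

4(x² - 2x) + 3(y² - 18y) = -199
Complete the square: 4(x - 1)² + 3(y - 9)² = -199 + 4 + 243 = 48
Dividing both sides by 48: (x - 1)²/12 + (y - 9)²/16 = 1
Ellipse, center (1, 9), major axis vertical; a² = 16, b² = 12.
c² = a² - b² = 16 - 12 = 4, so c = 2.
Foci lie on the vertical axis through the center: (h, k ± c).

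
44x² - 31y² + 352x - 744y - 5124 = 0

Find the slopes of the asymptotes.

2√341/31 and -2√341/31

Rearranging, 44(x² + 8x) -31(y² + 24y) = 5124.
Complete the square in x and y: 44(x + 4)² -31(y + 12)² = 5124 + 704 - 4464 = 1364
Dividing both sides by 1364: (x + 4)²/31 - (y + 12)²/44 = 1
Hyperbola, center (-4, -12), transverse axis horizontal; a² = 31, b² = 44.
For a horizontal hyperbola the asymptotes have slope ±b/a.
Here that is ±2√11/√31 = ±2√341/31.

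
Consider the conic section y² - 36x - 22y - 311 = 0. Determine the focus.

(-3, 11)

Only y is squared. Complete the square in y: (y - 11)² = 36(x + 12).
Vertex (-12, 11); 4p = 36 so p = 9. Opens right.
Focus is p units from the vertex along the axis: (h + p, k).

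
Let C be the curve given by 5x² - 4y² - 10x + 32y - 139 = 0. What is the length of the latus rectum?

Collect terms: 5(x² - 2x) -4(y² - 8y) = 139
Completing the square gives 5(x - 1)² -4(y - 4)² = 139 + 5 - 64 = 80.
Divide through by 80 to get (x - 1)²/16 - (y - 4)²/20 = 1.
Hyperbola, center (1, 4), transverse axis horizontal; a² = 16, b² = 20.
Latus rectum length = 2b²/a = 2·20/4 = 10.

10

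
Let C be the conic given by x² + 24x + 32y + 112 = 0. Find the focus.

Only x is squared. Complete the square in x: (x + 12)² = -32(y - 1).
Vertex (-12, 1); 4p = -32 so p = -8. Opens down.
Focus is p units from the vertex along the axis: (h, k + p).

(-12, -7)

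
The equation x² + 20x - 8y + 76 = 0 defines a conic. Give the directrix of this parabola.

y = -5

Only x is squared. Complete the square in x: (x + 10)² = 8(y + 3).
Vertex (-10, -3); 4p = 8 so p = 2. Opens up.
Directrix is the horizontal line y = k − p = -3 − (2) = -5.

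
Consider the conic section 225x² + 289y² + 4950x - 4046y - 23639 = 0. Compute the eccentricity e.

e = 8/17

Collect terms: 225(x² + 22x) + 289(y² - 14y) = 23639
Complete the square: 225(x + 11)² + 289(y - 7)² = 23639 + 27225 + 14161 = 65025
Dividing both sides by 65025: (x + 11)²/289 + (y - 7)²/225 = 1
Ellipse, center (-11, 7), major axis horizontal; a² = 289, b² = 225.
c² = a² - b² = 64, so c = 8.
e = c/a = 8/17.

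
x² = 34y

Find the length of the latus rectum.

Vertex (0, 0); 4p = 34 so p = 17/2. Opens up.
Latus rectum length = |4p| = 34.

34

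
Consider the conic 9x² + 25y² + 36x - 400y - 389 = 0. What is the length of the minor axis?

18

Group the x- and y-terms: 9(x² + 4x) + 25(y² - 16y) = 389
Complete the square in x and y: 9(x + 2)² + 25(y - 8)² = 389 + 36 + 1600 = 2025
Divide through by 2025 to get (x + 2)²/225 + (y - 8)²/81 = 1.
Ellipse, center (-2, 8), major axis horizontal; a² = 225, b² = 81.
b² = 81 so b = 9; the minor axis has length 2b = 18.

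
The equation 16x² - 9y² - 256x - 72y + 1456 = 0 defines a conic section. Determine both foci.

(8, -14) and (8, 6)

16(x² - 16x) -9(y² + 8y) = -1456
16(x - 8)² -9(y + 4)² = -1456 + 1024 - 144 = -576
Divide through by -576 to get (y + 4)²/64 - (x - 8)²/36 = 1.
Hyperbola, center (8, -4), transverse axis vertical; a² = 64, b² = 36.
c² = a² + b² = 64 + 36 = 100, so c = 10.
Foci lie on the vertical axis through the center: (h, k ± c).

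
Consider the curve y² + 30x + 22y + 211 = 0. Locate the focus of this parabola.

Only y is squared. Complete the square in y: (y + 11)² = -30(x + 3).
Vertex (-3, -11); 4p = -30 so p = -15/2. Opens left.
Focus is p units from the vertex along the axis: (h + p, k).

(-21/2, -11)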